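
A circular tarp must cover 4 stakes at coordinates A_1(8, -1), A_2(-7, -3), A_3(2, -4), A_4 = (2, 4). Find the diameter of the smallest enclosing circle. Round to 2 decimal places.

By Welzl's lemma the MEC is supported by two points (diametrically opposite) or three points (on a circumcircle).
The farthest pair is A_1–A_2 with squared distance 229. The circle on this segment as diameter has centre (0.5, -2) and r² = 229/4 = 57.25.
Check A_3: distance² to centre = 6.25 ≤ 57.25, so it lies inside.
All remaining points lie in this disk, and no smaller disk contains both endpoints, so this is the minimum enclosing circle.
Diameter = 2r = 2√(57.25) ≈ 15.13.

15.13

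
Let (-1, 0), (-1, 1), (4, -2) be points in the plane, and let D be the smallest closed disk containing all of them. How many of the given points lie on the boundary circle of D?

Call the three points A, B, C in the order given.
Side lengths²: AB² = 1, AC² = 29, BC² = 34.
Since BC² = 34 ≥ 29 + 1 = 30, the angle opposite BC is not acute, so the smallest enclosing circle has BC as diameter.
Centre = midpoint of BC = (1.5, -0.5), r² = 34/4 = 8.5.
The points at distance exactly r from the centre are (-1, 1), (4, -2) — 2 points.

2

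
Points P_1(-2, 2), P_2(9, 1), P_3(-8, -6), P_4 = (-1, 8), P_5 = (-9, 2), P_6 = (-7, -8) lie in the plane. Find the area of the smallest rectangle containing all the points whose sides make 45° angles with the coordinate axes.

237.5

In coordinates u = x + y, v = x − y the rectangle is axis-aligned; the map (x,y)→(u,v) scales areas by 2.
u-values: 0, 10, -14, 7, -7, -15; range = 10 − (-15) = 25.
v-values: -4, 8, -2, -9, -11, 1; range = 8 − (-11) = 19.
Area = (25 × 19) / 2 = 237.5.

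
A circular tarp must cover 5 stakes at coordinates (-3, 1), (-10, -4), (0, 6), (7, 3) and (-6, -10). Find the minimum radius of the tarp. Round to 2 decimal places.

9.37

The minimum enclosing circle of a finite set is fixed by two of the points (as a diameter) or three (as a circumcircle).
The minimum enclosing circle is determined by three boundary points: (-10, -4), (7, 3), (-6, -10).
Their circumcentre is (-0.8, -2.2) with r² = 87.88.
The farthest remaining point (0, 6) is at distance² 67.88 ≤ 87.88.
r = √(87.88) ≈ 9.37.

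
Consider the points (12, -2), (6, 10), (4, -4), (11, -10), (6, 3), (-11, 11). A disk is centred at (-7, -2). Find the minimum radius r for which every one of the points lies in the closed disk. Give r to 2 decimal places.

19.70

The required radius is the distance from (-7, -2) to the farthest point.
Squared distances: 361, 313, 125, 388, 194, 185.
Maximum is 388, attained at (11, -10).
r = √388 ≈ 19.70.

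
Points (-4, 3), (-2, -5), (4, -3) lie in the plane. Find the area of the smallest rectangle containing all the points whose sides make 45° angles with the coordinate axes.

56

In coordinates u = x + y, v = x − y the rectangle is axis-aligned; the map (x,y)→(u,v) scales areas by 2.
u-values: -1, -7, 1; range = 1 − (-7) = 8.
v-values: -7, 3, 7; range = 7 − (-7) = 14.
Area = (8 × 14) / 2 = 56.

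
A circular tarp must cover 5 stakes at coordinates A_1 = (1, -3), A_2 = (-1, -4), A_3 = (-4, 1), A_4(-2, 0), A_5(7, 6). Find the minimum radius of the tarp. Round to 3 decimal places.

6.445

A smallest enclosing disk is always determined by at most three of the input points on its boundary.
The minimum enclosing circle is determined by three boundary points: A_2, A_3, A_5.
Their circumcentre is (17/7, 51/35) with r² = 50881/1225.
The farthest remaining point A_1 is at distance² 26836/1225 ≤ 50881/1225.
r = √(50881/1225) ≈ 6.445.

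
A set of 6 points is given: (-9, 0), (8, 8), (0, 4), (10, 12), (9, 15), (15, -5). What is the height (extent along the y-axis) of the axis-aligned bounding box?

max y = 15, min y = -5, so height = 20.

20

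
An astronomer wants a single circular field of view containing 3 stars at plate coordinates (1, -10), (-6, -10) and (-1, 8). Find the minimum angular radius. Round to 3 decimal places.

Call the three points A, B, C in the order given.
Side lengths²: AB² = 49, AC² = 328, BC² = 349.
Since BC² = 349 < 328 + 49 = 377, the triangle is acute, so the smallest enclosing circle is the circumcircle.
Circumcentre = (-2.5, -23/18), r² = 14309/162.
r = √(14309/162) ≈ 9.398.

9.398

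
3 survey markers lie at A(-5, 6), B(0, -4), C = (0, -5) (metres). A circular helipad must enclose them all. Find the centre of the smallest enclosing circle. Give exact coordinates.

Side lengths²: AB² = 125, AC² = 146, BC² = 1.
Since AC² = 146 ≥ 125 + 1 = 126, the angle opposite AC is not acute, so the smallest enclosing circle has AC as diameter.
Centre = midpoint of AC = (-2.5, 0.5), r² = 146/4 = 36.5.
Centre = (-2.5, 0.5).

(-2.5, 0.5)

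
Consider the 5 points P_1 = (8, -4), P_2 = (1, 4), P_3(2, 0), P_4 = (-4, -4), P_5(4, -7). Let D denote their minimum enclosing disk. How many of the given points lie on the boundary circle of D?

By Welzl's lemma the MEC is supported by two points (diametrically opposite) or three points (on a circumcircle).
The minimum enclosing circle is determined by three boundary points: P_1, P_2, P_4.
Their circumcentre is (2, -2.1875) with r² = 39.28515625.
The farthest remaining point P_5 is at distance² 27.16015625 ≤ 39.28515625.
The points at distance exactly r from the centre are P_1, P_2, P_4 — 3 points.

3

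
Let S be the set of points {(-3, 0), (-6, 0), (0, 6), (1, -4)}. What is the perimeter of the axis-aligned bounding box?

Width = max x − min x = 1 − (-6) = 7.
Height = max y − min y = 6 − (-4) = 10.
Perimeter = 2(7 + 10) = 34.

34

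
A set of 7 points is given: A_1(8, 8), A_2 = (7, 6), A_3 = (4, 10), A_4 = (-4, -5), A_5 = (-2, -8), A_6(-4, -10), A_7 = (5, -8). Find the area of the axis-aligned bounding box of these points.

x ranges over [-4, 8], width 12.
y ranges over [-10, 10], height 20.
Area = 12 × 20 = 240.

240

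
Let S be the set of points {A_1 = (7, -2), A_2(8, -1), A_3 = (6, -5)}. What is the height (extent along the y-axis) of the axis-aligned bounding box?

4

max y = -1, min y = -5, so height = 4.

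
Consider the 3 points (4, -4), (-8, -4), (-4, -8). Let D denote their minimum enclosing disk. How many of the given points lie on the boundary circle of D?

Call the three points A, B, C in the order given.
Side lengths²: AB² = 144, AC² = 80, BC² = 32.
Since AB² = 144 ≥ 80 + 32 = 112, the angle opposite AB is not acute, so the smallest enclosing circle has AB as diameter.
Centre = midpoint of AB = (-2, -4), r² = 144/4 = 36.
The points at distance exactly r from the centre are (4, -4), (-8, -4) — 2 points.

2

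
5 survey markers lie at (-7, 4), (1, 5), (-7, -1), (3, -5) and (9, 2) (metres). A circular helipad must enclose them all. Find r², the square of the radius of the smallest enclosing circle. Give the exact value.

67.28515625

By Welzl's lemma the MEC is supported by two points (diametrically opposite) or three points (on a circumcircle).
The minimum enclosing circle is determined by three boundary points: (-7, 4), (-7, -1), (9, 2).
Their circumcentre is (0.8125, 1.5) with r² = 67.28515625.
The farthest remaining point (3, -5) is at distance² 47.03515625 ≤ 67.28515625.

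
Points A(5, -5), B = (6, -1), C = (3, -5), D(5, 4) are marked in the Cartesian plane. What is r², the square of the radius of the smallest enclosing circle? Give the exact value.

By Welzl's lemma the MEC is supported by two points (diametrically opposite) or three points (on a circumcircle).
The farthest pair is C–D with squared distance 85. The circle on this segment as diameter has centre (4, -0.5) and r² = 85/4 = 21.25.
Check A: distance² to centre = 21.25 ≤ 21.25, so it lies inside.
All remaining points lie in this disk, and no smaller disk contains both endpoints, so this is the minimum enclosing circle.

21.25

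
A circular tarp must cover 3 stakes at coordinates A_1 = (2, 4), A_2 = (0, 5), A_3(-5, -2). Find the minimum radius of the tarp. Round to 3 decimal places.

4.610

Side lengths²: A_1A_2² = 5, A_1A_3² = 85, A_2A_3² = 74.
Since A_1A_3² = 85 ≥ 74 + 5 = 79, the angle opposite A_1A_3 is not acute, so the smallest enclosing circle has A_1A_3 as diameter.
Centre = midpoint of A_1A_3 = (-1.5, 1), r² = 85/4 = 21.25.
r = √(21.25) ≈ 4.610.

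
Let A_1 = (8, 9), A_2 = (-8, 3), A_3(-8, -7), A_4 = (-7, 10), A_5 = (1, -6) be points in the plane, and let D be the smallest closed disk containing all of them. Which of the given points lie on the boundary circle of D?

A smallest enclosing disk is always determined by at most three of the input points on its boundary.
The minimum enclosing circle is determined by three boundary points: A_1, A_3, A_4.
Their circumcentre is (-0.0625, 1.0625) with r² = 128.0078125.
The farthest remaining point A_2 is at distance² 66.7578125 ≤ 128.0078125.
The points at distance exactly r from the centre are A_1, A_3, A_4 — 3 points.

A_1, A_3, A_4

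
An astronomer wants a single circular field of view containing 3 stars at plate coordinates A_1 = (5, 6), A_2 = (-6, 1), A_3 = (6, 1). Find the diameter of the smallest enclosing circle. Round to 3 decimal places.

12.322

Side lengths²: A_1A_2² = 146, A_1A_3² = 26, A_2A_3² = 144.
Since A_1A_2² = 146 < 144 + 26 = 170, the triangle is acute, so the smallest enclosing circle is the circumcircle.
Circumcentre = (0, 2.4), r² = 37.96.
Diameter = 2r = 2√(37.96) ≈ 12.322.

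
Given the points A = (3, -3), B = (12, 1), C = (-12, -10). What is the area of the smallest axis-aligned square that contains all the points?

The bounding box has width 24 and height 11.
An axis-aligned square enclosing the set must have side ≥ max(width, height).
So the minimum side is max(24, 11) = 24.
Area = 24² = 576.

576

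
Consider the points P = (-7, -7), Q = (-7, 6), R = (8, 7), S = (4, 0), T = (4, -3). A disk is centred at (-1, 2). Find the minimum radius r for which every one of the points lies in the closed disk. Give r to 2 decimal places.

10.82

The required radius is the distance from (-1, 2) to the farthest point.
Squared distances: 117, 52, 106, 29, 50.
Maximum is 117, attained at P.
r = √117 ≈ 10.82.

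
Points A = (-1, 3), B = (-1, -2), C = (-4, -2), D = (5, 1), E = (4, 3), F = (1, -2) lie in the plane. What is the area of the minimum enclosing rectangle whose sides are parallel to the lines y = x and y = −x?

In coordinates u = x + y, v = x − y the rectangle is axis-aligned; the map (x,y)→(u,v) scales areas by 2.
u-values: 2, -3, -6, 6, 7, -1; range = 7 − (-6) = 13.
v-values: -4, 1, -2, 4, 1, 3; range = 4 − (-4) = 8.
Area = (13 × 8) / 2 = 52.

52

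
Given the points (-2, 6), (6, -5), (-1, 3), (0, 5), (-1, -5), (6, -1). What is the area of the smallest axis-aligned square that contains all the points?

The bounding box has width 8 and height 11.
An axis-aligned square enclosing the set must have side ≥ max(width, height).
So the minimum side is max(8, 11) = 11.
Area = 11² = 121.

121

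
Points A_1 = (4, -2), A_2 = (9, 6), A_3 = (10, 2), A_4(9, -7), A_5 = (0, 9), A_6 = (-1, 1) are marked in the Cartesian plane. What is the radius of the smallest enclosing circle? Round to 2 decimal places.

A smallest enclosing disk is always determined by at most three of the input points on its boundary.
The farthest pair is A_4–A_5 with squared distance 337. The circle on this segment as diameter has centre (4.5, 1) and r² = 337/4 = 84.25.
Check A_1: distance² to centre = 9.25 ≤ 84.25, so it lies inside.
All remaining points lie in this disk, and no smaller disk contains both endpoints, so this is the minimum enclosing circle.
r = √(84.25) ≈ 9.18.

9.18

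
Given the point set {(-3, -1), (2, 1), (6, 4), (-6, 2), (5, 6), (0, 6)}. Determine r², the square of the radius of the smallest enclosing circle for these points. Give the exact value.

37

The farthest pair is (6, 4)–(-6, 2) with squared distance 148. The circle on this segment as diameter has centre (0, 3) and r² = 148/4 = 37.
Check (-3, -1): distance² to centre = 25 ≤ 37, so it lies inside.
All remaining points lie in this disk, and no smaller disk contains both endpoints, so this is the minimum enclosing circle.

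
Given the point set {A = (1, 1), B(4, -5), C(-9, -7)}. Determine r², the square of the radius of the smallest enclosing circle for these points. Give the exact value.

35465/784

Side lengths²: AB² = 45, AC² = 164, BC² = 173.
Since BC² = 173 < 164 + 45 = 209, the triangle is acute, so the smallest enclosing circle is the circumcircle.
Circumcentre = (-19/7, -129/28), r² = 35465/784.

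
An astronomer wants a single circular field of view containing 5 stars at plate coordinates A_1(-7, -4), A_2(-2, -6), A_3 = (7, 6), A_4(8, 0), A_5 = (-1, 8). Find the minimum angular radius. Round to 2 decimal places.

By Welzl's lemma the MEC is supported by two points (diametrically opposite) or three points (on a circumcircle).
The farthest pair is A_1–A_3 with squared distance 296. The circle on this segment as diameter has centre (0, 1) and r² = 296/4 = 74.
Check A_2: distance² to centre = 53 ≤ 74, so it lies inside.
All remaining points lie in this disk, and no smaller disk contains both endpoints, so this is the minimum enclosing circle.
r = √74 ≈ 8.60.

8.60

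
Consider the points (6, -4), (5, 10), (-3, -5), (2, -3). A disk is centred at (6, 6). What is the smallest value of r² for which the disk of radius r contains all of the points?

The required radius is the distance from (6, 6) to the farthest point.
Squared distances: 100, 17, 202, 97.
Maximum is 202, attained at (-3, -5).

202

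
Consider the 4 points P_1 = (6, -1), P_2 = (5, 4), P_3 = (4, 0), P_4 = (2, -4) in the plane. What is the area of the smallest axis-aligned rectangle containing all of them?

x ranges over [2, 6], width 4.
y ranges over [-4, 4], height 8.
Area = 4 × 8 = 32.

32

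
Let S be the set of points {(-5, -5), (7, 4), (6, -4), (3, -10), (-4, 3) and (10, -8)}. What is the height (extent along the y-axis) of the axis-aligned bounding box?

max y = 4, min y = -10, so height = 14.

14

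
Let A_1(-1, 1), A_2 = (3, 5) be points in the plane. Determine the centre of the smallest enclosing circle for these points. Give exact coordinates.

The smallest circle enclosing two points has them as diameter endpoints.
Centre = midpoint = (1, 3); r² = |A_1A_2|²/4 = 32/4 = 8.
Centre = (1, 3).

(1, 3)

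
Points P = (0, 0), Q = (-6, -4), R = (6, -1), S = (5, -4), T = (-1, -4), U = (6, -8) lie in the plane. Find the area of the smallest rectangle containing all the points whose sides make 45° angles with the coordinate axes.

120

In coordinates u = x + y, v = x − y the rectangle is axis-aligned; the map (x,y)→(u,v) scales areas by 2.
u-values: 0, -10, 5, 1, -5, -2; range = 5 − (-10) = 15.
v-values: 0, -2, 7, 9, 3, 14; range = 14 − (-2) = 16.
Area = (15 × 16) / 2 = 120.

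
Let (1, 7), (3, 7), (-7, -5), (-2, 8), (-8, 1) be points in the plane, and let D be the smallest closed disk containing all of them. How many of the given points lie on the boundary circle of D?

2

By Welzl's lemma the MEC is supported by two points (diametrically opposite) or three points (on a circumcircle).
The farthest pair is (3, 7)–(-7, -5) with squared distance 244. The circle on this segment as diameter has centre (-2, 1) and r² = 244/4 = 61.
Check (1, 7): distance² to centre = 45 ≤ 61, so it lies inside.
All remaining points lie in this disk, and no smaller disk contains both endpoints, so this is the minimum enclosing circle.
The points at distance exactly r from the centre are (3, 7), (-7, -5) — 2 points.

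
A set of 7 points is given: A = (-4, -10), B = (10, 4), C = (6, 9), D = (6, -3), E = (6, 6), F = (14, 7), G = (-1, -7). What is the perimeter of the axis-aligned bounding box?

74

Width = max x − min x = 14 − (-4) = 18.
Height = max y − min y = 9 − (-10) = 19.
Perimeter = 2(18 + 19) = 74.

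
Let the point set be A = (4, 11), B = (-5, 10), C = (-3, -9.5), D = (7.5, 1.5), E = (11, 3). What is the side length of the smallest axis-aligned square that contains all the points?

20.5

The bounding box has width 16 and height 20.5.
An axis-aligned square enclosing the set must have side ≥ max(width, height).
So the minimum side is max(16, 20.5) = 20.5.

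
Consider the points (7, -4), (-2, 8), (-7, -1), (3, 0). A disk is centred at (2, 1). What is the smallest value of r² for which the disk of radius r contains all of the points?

85

The required radius is the distance from (2, 1) to the farthest point.
Squared distances: 50, 65, 85, 2.
Maximum is 85, attained at (-7, -1).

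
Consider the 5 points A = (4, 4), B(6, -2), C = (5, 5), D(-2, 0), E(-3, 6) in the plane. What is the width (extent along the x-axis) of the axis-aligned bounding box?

9

max x = 6, min x = -3, so width = 9.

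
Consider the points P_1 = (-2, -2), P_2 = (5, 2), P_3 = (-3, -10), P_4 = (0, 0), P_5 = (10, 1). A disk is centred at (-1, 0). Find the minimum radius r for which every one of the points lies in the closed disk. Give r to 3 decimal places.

The required radius is the distance from (-1, 0) to the farthest point.
Squared distances: 5, 40, 104, 1, 122.
Maximum is 122, attained at P_5.
r = √122 ≈ 11.045.

11.045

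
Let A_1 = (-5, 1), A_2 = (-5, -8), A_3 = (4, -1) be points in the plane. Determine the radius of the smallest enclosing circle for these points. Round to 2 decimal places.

Side lengths²: A_1A_2² = 81, A_1A_3² = 85, A_2A_3² = 130.
Since A_2A_3² = 130 < 85 + 81 = 166, the triangle is acute, so the smallest enclosing circle is the circumcircle.
Circumcentre = (-23/18, -3.5), r² = 5525/162.
r = √(5525/162) ≈ 5.84.

5.84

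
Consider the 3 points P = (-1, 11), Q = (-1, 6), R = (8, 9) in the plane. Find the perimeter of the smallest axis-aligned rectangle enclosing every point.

28

Width = max x − min x = 8 − (-1) = 9.
Height = max y − min y = 11 − 6 = 5.
Perimeter = 2(9 + 5) = 28.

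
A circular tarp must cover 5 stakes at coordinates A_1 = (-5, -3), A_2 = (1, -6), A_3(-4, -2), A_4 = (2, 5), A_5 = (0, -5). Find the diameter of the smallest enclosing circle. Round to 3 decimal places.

A smallest enclosing disk is always determined by at most three of the input points on its boundary.
The minimum enclosing circle is determined by three boundary points: A_1, A_2, A_4.
Their circumcentre is (3/46, -17/46) with r² = 34465/1058.
The farthest remaining point A_5 is at distance² 22689/1058 ≤ 34465/1058.
Diameter = 2r = 2√(34465/1058) ≈ 11.415.

11.415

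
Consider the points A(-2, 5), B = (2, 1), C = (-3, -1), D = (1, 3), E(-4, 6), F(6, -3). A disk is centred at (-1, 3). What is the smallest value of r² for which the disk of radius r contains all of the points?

85

The required radius is the distance from (-1, 3) to the farthest point.
Squared distances: 5, 13, 20, 4, 18, 85.
Maximum is 85, attained at F.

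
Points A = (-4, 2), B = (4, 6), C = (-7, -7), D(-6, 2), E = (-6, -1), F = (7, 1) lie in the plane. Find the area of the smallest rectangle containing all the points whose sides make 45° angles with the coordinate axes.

168

In coordinates u = x + y, v = x − y the rectangle is axis-aligned; the map (x,y)→(u,v) scales areas by 2.
u-values: -2, 10, -14, -4, -7, 8; range = 10 − (-14) = 24.
v-values: -6, -2, 0, -8, -5, 6; range = 6 − (-8) = 14.
Area = (24 × 14) / 2 = 168.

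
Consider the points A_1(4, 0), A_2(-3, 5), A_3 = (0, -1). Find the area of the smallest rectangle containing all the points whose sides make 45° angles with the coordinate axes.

In coordinates u = x + y, v = x − y the rectangle is axis-aligned; the map (x,y)→(u,v) scales areas by 2.
u-values: 4, 2, -1; range = 4 − (-1) = 5.
v-values: 4, -8, 1; range = 4 − (-8) = 12.
Area = (5 × 12) / 2 = 30.

30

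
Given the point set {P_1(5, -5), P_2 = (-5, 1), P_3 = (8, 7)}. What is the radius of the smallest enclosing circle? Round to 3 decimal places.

7.483

Side lengths²: P_1P_2² = 136, P_1P_3² = 153, P_2P_3² = 205.
Since P_2P_3² = 205 < 153 + 136 = 289, the triangle is acute, so the smallest enclosing circle is the circumcircle.
Circumcentre = (111/46, 93/46), r² = 59245/1058.
r = √(59245/1058) ≈ 7.483.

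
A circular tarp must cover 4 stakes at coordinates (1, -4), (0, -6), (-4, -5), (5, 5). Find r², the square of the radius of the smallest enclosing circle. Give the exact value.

A smallest enclosing disk is always determined by at most three of the input points on its boundary.
The farthest pair is (-4, -5)–(5, 5) with squared distance 181. The circle on this segment as diameter has centre (0.5, 0) and r² = 181/4 = 45.25.
Check (1, -4): distance² to centre = 16.25 ≤ 45.25, so it lies inside.
All remaining points lie in this disk, and no smaller disk contains both endpoints, so this is the minimum enclosing circle.

45.25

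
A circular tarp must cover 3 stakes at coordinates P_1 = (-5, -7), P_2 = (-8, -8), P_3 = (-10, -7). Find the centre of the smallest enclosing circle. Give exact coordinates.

(-7.5, -7)

Side lengths²: P_1P_2² = 10, P_1P_3² = 25, P_2P_3² = 5.
Since P_1P_3² = 25 ≥ 10 + 5 = 15, the angle opposite P_1P_3 is not acute, so the smallest enclosing circle has P_1P_3 as diameter.
Centre = midpoint of P_1P_3 = (-7.5, -7), r² = 25/4 = 6.25.
Centre = (-7.5, -7).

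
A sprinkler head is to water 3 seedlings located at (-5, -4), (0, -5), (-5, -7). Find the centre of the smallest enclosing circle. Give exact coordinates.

(-2.7, -5.5)

Call the three points A, B, C in the order given.
Side lengths²: AB² = 26, AC² = 9, BC² = 29.
Since BC² = 29 < 26 + 9 = 35, the triangle is acute, so the smallest enclosing circle is the circumcircle.
Circumcentre = (-2.7, -5.5), r² = 7.54.
Centre = (-2.7, -5.5).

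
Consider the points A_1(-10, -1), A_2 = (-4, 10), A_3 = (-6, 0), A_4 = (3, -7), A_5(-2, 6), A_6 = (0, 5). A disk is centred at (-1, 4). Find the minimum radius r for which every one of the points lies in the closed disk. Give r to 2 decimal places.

11.70

The required radius is the distance from (-1, 4) to the farthest point.
Squared distances: 106, 45, 41, 137, 5, 2.
Maximum is 137, attained at A_4.
r = √137 ≈ 11.70.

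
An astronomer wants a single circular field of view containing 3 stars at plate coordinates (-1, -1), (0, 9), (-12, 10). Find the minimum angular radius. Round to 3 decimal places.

7.779

Call the three points A, B, C in the order given.
Side lengths²: AB² = 101, AC² = 242, BC² = 145.
Since AC² = 242 < 145 + 101 = 246, the triangle is acute, so the smallest enclosing circle is the circumcircle.
Circumcentre = (-141/22, 101/22), r² = 14645/242.
r = √(14645/242) ≈ 7.779.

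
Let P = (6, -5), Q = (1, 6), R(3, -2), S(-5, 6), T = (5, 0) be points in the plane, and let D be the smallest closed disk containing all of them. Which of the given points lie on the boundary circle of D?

The farthest pair is P–S with squared distance 242. The circle on this segment as diameter has centre (0.5, 0.5) and r² = 242/4 = 60.5.
Check Q: distance² to centre = 30.5 ≤ 60.5, so it lies inside.
All remaining points lie in this disk, and no smaller disk contains both endpoints, so this is the minimum enclosing circle.
The points at distance exactly r from the centre are P, S — 2 points.

P, S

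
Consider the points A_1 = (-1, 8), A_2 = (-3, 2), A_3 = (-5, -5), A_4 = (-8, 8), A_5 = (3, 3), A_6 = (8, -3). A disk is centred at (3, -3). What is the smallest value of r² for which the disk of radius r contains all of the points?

The required radius is the distance from (3, -3) to the farthest point.
Squared distances: 137, 61, 68, 242, 36, 25.
Maximum is 242, attained at A_4.

242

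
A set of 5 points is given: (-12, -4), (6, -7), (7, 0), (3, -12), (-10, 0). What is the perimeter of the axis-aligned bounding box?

62

Width = max x − min x = 7 − (-12) = 19.
Height = max y − min y = 0 − (-12) = 12.
Perimeter = 2(19 + 12) = 62.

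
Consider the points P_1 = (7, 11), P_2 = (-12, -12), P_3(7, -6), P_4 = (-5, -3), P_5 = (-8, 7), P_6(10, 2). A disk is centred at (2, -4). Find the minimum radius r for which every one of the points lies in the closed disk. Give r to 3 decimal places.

The required radius is the distance from (2, -4) to the farthest point.
Squared distances: 250, 260, 29, 50, 221, 100.
Maximum is 260, attained at P_2.
r = √260 ≈ 16.125.

16.125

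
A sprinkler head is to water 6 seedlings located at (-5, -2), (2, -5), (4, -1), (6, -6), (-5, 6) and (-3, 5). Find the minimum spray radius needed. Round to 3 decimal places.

8.139

By Welzl's lemma the MEC is supported by two points (diametrically opposite) or three points (on a circumcircle).
The farthest pair is (6, -6)–(-5, 6) with squared distance 265. The circle on this segment as diameter has centre (0.5, 0) and r² = 265/4 = 66.25.
Check (-5, -2): distance² to centre = 34.25 ≤ 66.25, so it lies inside.
All remaining points lie in this disk, and no smaller disk contains both endpoints, so this is the minimum enclosing circle.
r = √(66.25) ≈ 8.139.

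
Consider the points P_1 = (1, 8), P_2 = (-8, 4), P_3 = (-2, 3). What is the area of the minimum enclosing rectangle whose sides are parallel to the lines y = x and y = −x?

In coordinates u = x + y, v = x − y the rectangle is axis-aligned; the map (x,y)→(u,v) scales areas by 2.
u-values: 9, -4, 1; range = 9 − (-4) = 13.
v-values: -7, -12, -5; range = -5 − (-12) = 7.
Area = (13 × 7) / 2 = 45.5.

45.5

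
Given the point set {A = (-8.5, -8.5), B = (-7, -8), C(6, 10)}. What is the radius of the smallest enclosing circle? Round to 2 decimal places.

11.75

Side lengths²: AB² = 2.5, AC² = 552.5, BC² = 493.
Since AC² = 552.5 ≥ 493 + 2.5 = 495.5, the angle opposite AC is not acute, so the smallest enclosing circle has AC as diameter.
Centre = midpoint of AC = (-1.25, 0.75), r² = 552.5/4 = 138.125.
r = √(138.125) ≈ 11.75.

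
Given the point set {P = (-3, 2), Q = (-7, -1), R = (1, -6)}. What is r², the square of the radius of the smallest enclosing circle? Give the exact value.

11125/484

Side lengths²: PQ² = 25, PR² = 80, QR² = 89.
Since QR² = 89 < 80 + 25 = 105, the triangle is acute, so the smallest enclosing circle is the circumcircle.
Circumcentre = (-28/11, -61/22), r² = 11125/484.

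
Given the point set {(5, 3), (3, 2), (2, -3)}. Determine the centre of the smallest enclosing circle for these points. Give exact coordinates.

(3.5, 0)

Call the three points A, B, C in the order given.
Side lengths²: AB² = 5, AC² = 45, BC² = 26.
Since AC² = 45 ≥ 26 + 5 = 31, the angle opposite AC is not acute, so the smallest enclosing circle has AC as diameter.
Centre = midpoint of AC = (3.5, 0), r² = 45/4 = 11.25.
Centre = (3.5, 0).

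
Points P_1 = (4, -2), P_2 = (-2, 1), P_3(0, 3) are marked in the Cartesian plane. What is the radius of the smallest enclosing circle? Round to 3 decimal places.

3.375

Side lengths²: P_1P_2² = 45, P_1P_3² = 41, P_2P_3² = 8.
Since P_1P_2² = 45 < 41 + 8 = 49, the triangle is acute, so the smallest enclosing circle is the circumcircle.
Circumcentre = (7/6, -1/6), r² = 205/18.
r = √(205/18) ≈ 3.375.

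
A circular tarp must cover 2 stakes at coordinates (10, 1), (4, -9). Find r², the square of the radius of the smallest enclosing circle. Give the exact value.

The smallest circle enclosing two points has them as diameter endpoints.
Centre = midpoint = (7, -4); r² = |(10, 1)−(4, -9)|²/4 = 136/4 = 34.

34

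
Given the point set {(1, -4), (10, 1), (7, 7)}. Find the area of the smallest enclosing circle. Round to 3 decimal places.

Call the three points A, B, C in the order given.
Side lengths²: AB² = 106, AC² = 157, BC² = 45.
Since AC² = 157 ≥ 106 + 45 = 151, the angle opposite AC is not acute, so the smallest enclosing circle has AC as diameter.
Centre = midpoint of AC = (4, 1.5), r² = 157/4 = 39.25.
Area = π·r² = π·39.25 ≈ 123.308.

123.308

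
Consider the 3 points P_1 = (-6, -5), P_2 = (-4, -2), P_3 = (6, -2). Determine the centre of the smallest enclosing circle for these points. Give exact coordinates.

(0, -3.5)

Side lengths²: P_1P_2² = 13, P_1P_3² = 153, P_2P_3² = 100.
Since P_1P_3² = 153 ≥ 100 + 13 = 113, the angle opposite P_1P_3 is not acute, so the smallest enclosing circle has P_1P_3 as diameter.
Centre = midpoint of P_1P_3 = (0, -3.5), r² = 153/4 = 38.25.
Centre = (0, -3.5).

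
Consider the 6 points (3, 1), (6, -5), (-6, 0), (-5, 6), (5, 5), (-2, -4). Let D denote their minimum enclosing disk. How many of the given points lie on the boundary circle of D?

2

By Welzl's lemma the MEC is supported by two points (diametrically opposite) or three points (on a circumcircle).
The farthest pair is (6, -5)–(-5, 6) with squared distance 242. The circle on this segment as diameter has centre (0.5, 0.5) and r² = 242/4 = 60.5.
Check (3, 1): distance² to centre = 6.5 ≤ 60.5, so it lies inside.
All remaining points lie in this disk, and no smaller disk contains both endpoints, so this is the minimum enclosing circle.
The points at distance exactly r from the centre are (6, -5), (-5, 6) — 2 points.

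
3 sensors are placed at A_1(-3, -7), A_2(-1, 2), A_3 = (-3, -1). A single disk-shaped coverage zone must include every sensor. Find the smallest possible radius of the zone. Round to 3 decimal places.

4.610

Side lengths²: A_1A_2² = 85, A_1A_3² = 36, A_2A_3² = 13.
Since A_1A_2² = 85 ≥ 36 + 13 = 49, the angle opposite A_1A_2 is not acute, so the smallest enclosing circle has A_1A_2 as diameter.
Centre = midpoint of A_1A_2 = (-2, -2.5), r² = 85/4 = 21.25.
r = √(21.25) ≈ 4.610.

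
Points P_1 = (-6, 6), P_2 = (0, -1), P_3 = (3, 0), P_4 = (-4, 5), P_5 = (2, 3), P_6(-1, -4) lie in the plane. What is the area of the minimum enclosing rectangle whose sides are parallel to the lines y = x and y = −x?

75

In coordinates u = x + y, v = x − y the rectangle is axis-aligned; the map (x,y)→(u,v) scales areas by 2.
u-values: 0, -1, 3, 1, 5, -5; range = 5 − (-5) = 10.
v-values: -12, 1, 3, -9, -1, 3; range = 3 − (-12) = 15.
Area = (10 × 15) / 2 = 75.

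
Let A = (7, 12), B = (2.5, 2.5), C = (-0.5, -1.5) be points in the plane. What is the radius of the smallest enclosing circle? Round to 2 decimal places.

Side lengths²: AB² = 110.5, AC² = 238.5, BC² = 25.
Since AC² = 238.5 ≥ 110.5 + 25 = 135.5, the angle opposite AC is not acute, so the smallest enclosing circle has AC as diameter.
Centre = midpoint of AC = (3.25, 5.25), r² = 238.5/4 = 59.625.
r = √(59.625) ≈ 7.72.

7.72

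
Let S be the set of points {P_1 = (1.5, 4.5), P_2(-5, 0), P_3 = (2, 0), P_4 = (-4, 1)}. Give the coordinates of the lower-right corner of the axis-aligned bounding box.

x-range [-5, 2], y-range [0, 4.5].
The lower-right corner is (2, 0).

(2, 0)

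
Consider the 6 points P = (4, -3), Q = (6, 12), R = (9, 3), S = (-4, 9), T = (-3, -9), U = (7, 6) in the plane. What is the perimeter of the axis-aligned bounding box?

68

Width = max x − min x = 9 − (-4) = 13.
Height = max y − min y = 12 − (-9) = 21.
Perimeter = 2(13 + 21) = 68.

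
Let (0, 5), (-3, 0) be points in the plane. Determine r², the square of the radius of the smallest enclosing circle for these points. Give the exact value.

8.5

The smallest circle enclosing two points has them as diameter endpoints.
Centre = midpoint = (-1.5, 2.5); r² = |(0, 5)−(-3, 0)|²/4 = 34/4 = 8.5.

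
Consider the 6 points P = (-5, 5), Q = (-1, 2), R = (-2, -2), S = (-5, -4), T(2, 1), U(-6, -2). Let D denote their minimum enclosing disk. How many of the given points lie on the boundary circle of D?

3

The minimum enclosing circle of a finite set is fixed by two of the points (as a diameter) or three (as a circumcircle).
The minimum enclosing circle is determined by three boundary points: P, S, T.
Their circumcentre is (-41/14, 0.5) with r² = 2405/98.
The farthest remaining point U is at distance² 1537/98 ≤ 2405/98.
The points at distance exactly r from the centre are P, S, T — 3 points.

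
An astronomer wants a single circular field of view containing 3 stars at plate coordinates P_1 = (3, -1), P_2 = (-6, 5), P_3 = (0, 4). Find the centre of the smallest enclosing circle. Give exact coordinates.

Side lengths²: P_1P_2² = 117, P_1P_3² = 34, P_2P_3² = 37.
Since P_1P_2² = 117 ≥ 37 + 34 = 71, the angle opposite P_1P_2 is not acute, so the smallest enclosing circle has P_1P_2 as diameter.
Centre = midpoint of P_1P_2 = (-1.5, 2), r² = 117/4 = 29.25.
Centre = (-1.5, 2).

(-1.5, 2)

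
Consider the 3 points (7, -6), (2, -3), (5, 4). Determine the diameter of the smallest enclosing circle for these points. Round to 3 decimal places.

10.198

Call the three points A, B, C in the order given.
Side lengths²: AB² = 34, AC² = 104, BC² = 58.
Since AC² = 104 ≥ 58 + 34 = 92, the angle opposite AC is not acute, so the smallest enclosing circle has AC as diameter.
Centre = midpoint of AC = (6, -1), r² = 104/4 = 26.
Diameter = 2r = 2√26 ≈ 10.198.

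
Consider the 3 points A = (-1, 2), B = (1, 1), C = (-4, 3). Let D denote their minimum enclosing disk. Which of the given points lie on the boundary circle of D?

Side lengths²: AB² = 5, AC² = 10, BC² = 29.
Since BC² = 29 ≥ 10 + 5 = 15, the angle opposite BC is not acute, so the smallest enclosing circle has BC as diameter.
Centre = midpoint of BC = (-1.5, 2), r² = 29/4 = 7.25.
The points at distance exactly r from the centre are B, C — 2 points.

B, C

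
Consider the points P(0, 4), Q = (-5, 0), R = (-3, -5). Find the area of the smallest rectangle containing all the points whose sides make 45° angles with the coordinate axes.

In coordinates u = x + y, v = x − y the rectangle is axis-aligned; the map (x,y)→(u,v) scales areas by 2.
u-values: 4, -5, -8; range = 4 − (-8) = 12.
v-values: -4, -5, 2; range = 2 − (-5) = 7.
Area = (12 × 7) / 2 = 42.

42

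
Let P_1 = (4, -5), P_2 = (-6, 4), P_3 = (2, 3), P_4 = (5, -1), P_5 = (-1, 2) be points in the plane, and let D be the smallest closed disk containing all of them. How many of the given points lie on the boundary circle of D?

A smallest enclosing disk is always determined by at most three of the input points on its boundary.
The farthest pair is P_1–P_2 with squared distance 181. The circle on this segment as diameter has centre (-1, -0.5) and r² = 181/4 = 45.25.
Check P_3: distance² to centre = 21.25 ≤ 45.25, so it lies inside.
All remaining points lie in this disk, and no smaller disk contains both endpoints, so this is the minimum enclosing circle.
The points at distance exactly r from the centre are P_1, P_2 — 2 points.

2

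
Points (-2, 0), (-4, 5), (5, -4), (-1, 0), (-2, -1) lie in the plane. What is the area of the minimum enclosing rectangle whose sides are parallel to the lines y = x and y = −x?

36

In coordinates u = x + y, v = x − y the rectangle is axis-aligned; the map (x,y)→(u,v) scales areas by 2.
u-values: -2, 1, 1, -1, -3; range = 1 − (-3) = 4.
v-values: -2, -9, 9, -1, -1; range = 9 − (-9) = 18.
Area = (4 × 18) / 2 = 36.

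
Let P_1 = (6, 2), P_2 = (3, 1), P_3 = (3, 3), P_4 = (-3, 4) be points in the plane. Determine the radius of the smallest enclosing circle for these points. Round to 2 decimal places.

4.61

The farthest pair is P_1–P_4 with squared distance 85. The circle on this segment as diameter has centre (1.5, 3) and r² = 85/4 = 21.25.
Check P_2: distance² to centre = 6.25 ≤ 21.25, so it lies inside.
All remaining points lie in this disk, and no smaller disk contains both endpoints, so this is the minimum enclosing circle.
r = √(21.25) ≈ 4.61.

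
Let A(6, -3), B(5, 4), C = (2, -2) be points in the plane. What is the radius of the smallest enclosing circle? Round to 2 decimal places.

3.62

Side lengths²: AB² = 50, AC² = 17, BC² = 45.
Since AB² = 50 < 45 + 17 = 62, the triangle is acute, so the smallest enclosing circle is the circumcircle.
Circumcentre = (85/18, 7/18), r² = 2125/162.
r = √(2125/162) ≈ 3.62.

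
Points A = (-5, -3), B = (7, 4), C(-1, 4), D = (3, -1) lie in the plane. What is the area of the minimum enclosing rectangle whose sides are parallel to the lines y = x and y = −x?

In coordinates u = x + y, v = x − y the rectangle is axis-aligned; the map (x,y)→(u,v) scales areas by 2.
u-values: -8, 11, 3, 2; range = 11 − (-8) = 19.
v-values: -2, 3, -5, 4; range = 4 − (-5) = 9.
Area = (19 × 9) / 2 = 85.5.

85.5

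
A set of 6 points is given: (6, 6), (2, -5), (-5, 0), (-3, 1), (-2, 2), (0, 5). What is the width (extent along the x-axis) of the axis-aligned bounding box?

11

max x = 6, min x = -5, so width = 11.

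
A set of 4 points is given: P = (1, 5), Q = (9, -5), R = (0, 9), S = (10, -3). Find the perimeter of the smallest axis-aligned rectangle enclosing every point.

48

Width = max x − min x = 10 − 0 = 10.
Height = max y − min y = 9 − (-5) = 14.
Perimeter = 2(10 + 14) = 48.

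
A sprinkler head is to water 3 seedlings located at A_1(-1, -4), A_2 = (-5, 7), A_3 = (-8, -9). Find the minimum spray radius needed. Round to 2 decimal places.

8.14

Side lengths²: A_1A_2² = 137, A_1A_3² = 74, A_2A_3² = 265.
Since A_2A_3² = 265 ≥ 137 + 74 = 211, the angle opposite A_2A_3 is not acute, so the smallest enclosing circle has A_2A_3 as diameter.
Centre = midpoint of A_2A_3 = (-6.5, -1), r² = 265/4 = 66.25.
r = √(66.25) ≈ 8.14.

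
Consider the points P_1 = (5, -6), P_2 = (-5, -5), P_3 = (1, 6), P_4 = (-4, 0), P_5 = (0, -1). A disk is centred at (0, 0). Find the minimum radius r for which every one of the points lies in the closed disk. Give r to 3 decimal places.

The required radius is the distance from (0, 0) to the farthest point.
Squared distances: 61, 50, 37, 16, 1.
Maximum is 61, attained at P_1.
r = √61 ≈ 7.810.

7.810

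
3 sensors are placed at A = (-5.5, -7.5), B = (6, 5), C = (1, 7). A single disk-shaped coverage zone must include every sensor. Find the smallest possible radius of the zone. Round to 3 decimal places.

Side lengths²: AB² = 288.5, AC² = 252.5, BC² = 29.
Since AB² = 288.5 ≥ 252.5 + 29 = 281.5, the angle opposite AB is not acute, so the smallest enclosing circle has AB as diameter.
Centre = midpoint of AB = (0.25, -1.25), r² = 288.5/4 = 72.125.
r = √(72.125) ≈ 8.493.

8.493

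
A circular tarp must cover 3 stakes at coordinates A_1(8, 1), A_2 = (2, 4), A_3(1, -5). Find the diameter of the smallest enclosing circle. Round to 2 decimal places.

Side lengths²: A_1A_2² = 45, A_1A_3² = 85, A_2A_3² = 82.
Since A_1A_3² = 85 < 82 + 45 = 127, the triangle is acute, so the smallest enclosing circle is the circumcircle.
Circumcentre = (129/38, -27/38), r² = 17425/722.
Diameter = 2r = 2√(17425/722) ≈ 9.83.

9.83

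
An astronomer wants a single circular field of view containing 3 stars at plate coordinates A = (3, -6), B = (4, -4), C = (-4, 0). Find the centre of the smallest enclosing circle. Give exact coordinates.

Side lengths²: AB² = 5, AC² = 85, BC² = 80.
Since AC² = 85 ≥ 80 + 5 = 85, the angle opposite AC is not acute, so the smallest enclosing circle has AC as diameter.
Centre = midpoint of AC = (-0.5, -3), r² = 85/4 = 21.25.
Centre = (-0.5, -3).

(-0.5, -3)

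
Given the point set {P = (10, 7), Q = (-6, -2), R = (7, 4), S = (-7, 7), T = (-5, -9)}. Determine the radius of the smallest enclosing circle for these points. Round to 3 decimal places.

11.051

The minimum enclosing circle of a finite set is fixed by two of the points (as a diameter) or three (as a circumcircle).
The minimum enclosing circle is determined by three boundary points: P, S, T.
Their circumcentre is (1.5, -0.0625) with r² = 122.12890625.
The farthest remaining point Q is at distance² 60.00390625 ≤ 122.12890625.
r = √(122.12890625) ≈ 11.051.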